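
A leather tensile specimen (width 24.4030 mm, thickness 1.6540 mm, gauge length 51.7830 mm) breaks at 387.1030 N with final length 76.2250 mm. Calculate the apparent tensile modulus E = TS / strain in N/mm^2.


TS = F / (w * t) = 387.1030 / (24.4030 * 1.6540) = 9.5906 N/mm^2
strain = (Lf - L0) / L0 = (76.2250 - 51.7830) / 51.7830 = 0.4720
E = TS / strain = 9.5906 / 0.4720 = 20.3188 N/mm^2


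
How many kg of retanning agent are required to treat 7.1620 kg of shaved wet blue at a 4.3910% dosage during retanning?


Formula: Retan = substrate * pct / 100
Substituting: Retan = 7.1620 * 4.3910 / 100
Result: 0.3145 kg


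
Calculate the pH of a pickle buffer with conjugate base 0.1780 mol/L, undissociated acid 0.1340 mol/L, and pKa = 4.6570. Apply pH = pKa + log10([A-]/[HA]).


ratio = [A-] / [HA] = 0.1780 / 0.1340 = 1.3284
log10(ratio) = 0.1233
pH = pKa + log10(ratio) = 4.6570 + 0.1233 = 4.7803


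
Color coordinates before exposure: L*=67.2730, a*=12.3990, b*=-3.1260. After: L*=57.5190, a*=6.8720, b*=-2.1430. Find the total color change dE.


dL = -9.7540, da = -5.5270, db = 0.9830
dE = sqrt((-9.7540)^2 + (-5.5270)^2 + 0.9830^2) = 11.2541


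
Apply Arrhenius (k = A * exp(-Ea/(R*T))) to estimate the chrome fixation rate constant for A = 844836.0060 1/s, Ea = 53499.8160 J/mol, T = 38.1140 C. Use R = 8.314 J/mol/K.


T_K = T_C + 273.15 = 38.1140 + 273.15 = 311.2640 K
exponent = -Ea / (R * T_K) = -53499.8160 / (8.314 * 311.2640) = -20.6735
k = A * exp(exponent) = 844836.0060 * exp(-20.6735) = 8.8797e-04 1/s


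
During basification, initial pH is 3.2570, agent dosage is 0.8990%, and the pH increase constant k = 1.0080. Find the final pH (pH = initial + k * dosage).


Formula: pH_final = pH_initial + k * base_pct
Substituting: pH_final = 3.2570 + 1.0080 * 0.8990
Result: 4.1632


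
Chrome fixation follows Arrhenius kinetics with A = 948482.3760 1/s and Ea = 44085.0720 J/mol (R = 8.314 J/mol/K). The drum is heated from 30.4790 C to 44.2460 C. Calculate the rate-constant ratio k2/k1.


T1 = 30.4790 + 273.15 = 303.6290 K; T2 = 44.2460 + 273.15 = 317.3960 K
k1 = A * exp(-Ea/(R*T1)) = 948482.3760 * exp(-44085.0720/(8.314*303.6290)) = 0.0246948 1/s
k2 = A * exp(-Ea/(R*T2)) = 948482.3760 * exp(-44085.0720/(8.314*317.3960)) = 0.0526718 1/s
k2/k1 = 0.0526718 / 0.0246948 = 2.1329


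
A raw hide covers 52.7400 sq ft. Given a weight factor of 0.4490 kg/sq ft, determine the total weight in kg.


Formula: Weight = area * weight_per_sqft
Substituting: Weight = 52.7400 * 0.4490
Result: 23.6803 kg


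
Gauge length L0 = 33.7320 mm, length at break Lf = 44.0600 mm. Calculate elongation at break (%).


Formula: Elongation = (Lf - L0) / L0 * 100
Substituting: Elongation = (44.0600 - 33.7320) / 33.7320 * 100
Result: 30.6178 %


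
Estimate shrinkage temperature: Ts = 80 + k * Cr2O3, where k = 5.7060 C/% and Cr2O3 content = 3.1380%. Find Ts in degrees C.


Formula: Ts = 80 + k * Cr2O3
Substituting: Ts = 80 + 5.7060 * 3.1380
Result: 97.9054 C


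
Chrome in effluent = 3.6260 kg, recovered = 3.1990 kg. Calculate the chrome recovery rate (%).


Formula: Recovery = recovered / input * 100
Substituting: Recovery = 3.1990 / 3.6260 * 100
Result: 88.2239 %


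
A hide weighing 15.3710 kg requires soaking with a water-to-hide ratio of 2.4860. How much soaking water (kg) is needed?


Formula: Water = hide_weight * ratio
Substituting: Water = 15.3710 * 2.4860
Result: 38.2123 kg


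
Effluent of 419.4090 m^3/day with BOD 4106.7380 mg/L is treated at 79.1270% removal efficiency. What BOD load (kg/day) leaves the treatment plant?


Load_in = volume * conc / 1000 = 419.4090 * 4106.7380 / 1000 = 1722.4029 kg/day
Removed = Load_in * eff / 100 = 1722.4029 * 79.1270 / 100 = 1362.8857 kg/day
Load_out = Load_in - Removed = 1722.4029 - 1362.8857 = 359.5172 kg/day


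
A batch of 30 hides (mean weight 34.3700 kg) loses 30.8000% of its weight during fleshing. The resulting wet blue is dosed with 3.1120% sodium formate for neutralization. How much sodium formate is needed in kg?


Total_raw = N * avg_wt = 30 * 34.3700 = 1031.1000 kg
Substrate = Total_raw * (1 - loss/100) = 1031.1000 * (1 - 30.8000/100) = 713.5212 kg
Neutralizer = Substrate * pct / 100 = 713.5212 * 3.1120 / 100 = 22.2048 kg


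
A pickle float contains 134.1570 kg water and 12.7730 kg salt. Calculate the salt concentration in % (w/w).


Formula: Conc = salt / (water + salt) * 100
Substituting: Conc = 12.7730 / (134.1570 + 12.7730) * 100
Result: 8.6933 %


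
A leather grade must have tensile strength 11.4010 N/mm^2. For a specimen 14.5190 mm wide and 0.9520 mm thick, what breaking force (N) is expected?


Formula: F = TS * w * t
Substituting: F = 11.4010 * 14.5190 * 0.9520
Result: 157.5856 N


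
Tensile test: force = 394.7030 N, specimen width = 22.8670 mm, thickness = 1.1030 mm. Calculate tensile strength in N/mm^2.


Formula: TS = force / (width * thickness)
Substituting: TS = 394.7030 / (22.8670 * 1.1030)
Result: 15.6490 N/mm^2


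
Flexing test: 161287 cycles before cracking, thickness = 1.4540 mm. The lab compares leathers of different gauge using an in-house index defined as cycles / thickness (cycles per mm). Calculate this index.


Formula: Index = cycles / thickness
Substituting: Index = 161287 / 1.4540
Result: 110926.4099 cycles/mm


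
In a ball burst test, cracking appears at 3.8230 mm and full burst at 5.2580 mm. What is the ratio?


Formula: Ratio = crack / burst
Substituting: Ratio = 3.8230 / 5.2580
Result: 0.7271


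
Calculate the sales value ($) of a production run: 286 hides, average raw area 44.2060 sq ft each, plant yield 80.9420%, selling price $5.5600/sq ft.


Raw_total = N * avg_area = 286 * 44.2060 = 12642.9160 sq ft
Finished = Raw_total * yield / 100 = 12642.9160 * 80.9420 / 100 = 10233.4291 sq ft
Value = Finished * price = 10233.4291 * 5.5600 = 56897.8656 $


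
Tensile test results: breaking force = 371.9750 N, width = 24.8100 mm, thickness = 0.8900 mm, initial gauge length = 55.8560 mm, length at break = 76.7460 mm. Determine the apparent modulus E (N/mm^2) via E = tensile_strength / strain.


TS = F / (w * t) = 371.9750 / (24.8100 * 0.8900) = 16.8460 N/mm^2
strain = (Lf - L0) / L0 = (76.7460 - 55.8560) / 55.8560 = 0.3740
E = TS / strain = 16.8460 / 0.3740 = 45.0431 N/mm^2


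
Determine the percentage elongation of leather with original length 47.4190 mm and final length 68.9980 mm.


Formula: Elongation = (Lf - L0) / L0 * 100
Substituting: Elongation = (68.9980 - 47.4190) / 47.4190 * 100
Result: 45.5071 %


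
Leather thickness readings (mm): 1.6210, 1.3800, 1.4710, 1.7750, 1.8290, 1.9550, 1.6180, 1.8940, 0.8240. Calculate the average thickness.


Formula: Average = sum / n
Substituting: Average = 14.3670 / 9
Result: 1.5963 mm


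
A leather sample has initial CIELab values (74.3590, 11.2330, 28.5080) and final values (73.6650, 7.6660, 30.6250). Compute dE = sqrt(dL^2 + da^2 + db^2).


dL = -0.6940, da = -3.5670, db = 2.1170
dE = sqrt((-0.6940)^2 + (-3.5670)^2 + 2.1170^2) = 4.2056


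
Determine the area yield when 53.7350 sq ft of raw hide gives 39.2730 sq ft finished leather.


Formula: Yield = finished / raw * 100
Substituting: Yield = 39.2730 / 53.7350 * 100
Result: 73.0864 %


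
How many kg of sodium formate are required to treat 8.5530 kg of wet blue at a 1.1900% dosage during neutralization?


Formula: Neutralizer = substrate * pct / 100
Substituting: Neutralizer = 8.5530 * 1.1900 / 100
Result: 0.1018 kg


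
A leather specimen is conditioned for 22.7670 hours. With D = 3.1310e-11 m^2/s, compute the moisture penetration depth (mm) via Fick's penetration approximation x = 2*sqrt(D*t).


t = 22.7670 hr * 3600 = 81961.2000 s
D * t = 3.1310e-11 * 81961.2000 = 2.5662e-06
x = 2 * sqrt(D*t) = 2 * sqrt(2.5662e-06) = 0.00320388 m = 3.2039 mm


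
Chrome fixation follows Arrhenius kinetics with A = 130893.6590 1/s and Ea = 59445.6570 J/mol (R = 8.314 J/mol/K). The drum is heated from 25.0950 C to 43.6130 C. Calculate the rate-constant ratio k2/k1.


T1 = 25.0950 + 273.15 = 298.2450 K; T2 = 43.6130 + 273.15 = 316.7630 K
k1 = A * exp(-Ea/(R*T1)) = 130893.6590 * exp(-59445.6570/(8.314*298.2450)) = 5.0726e-06 1/s
k2 = A * exp(-Ea/(R*T2)) = 130893.6590 * exp(-59445.6570/(8.314*316.7630)) = 2.0601e-05 1/s
k2/k1 = 2.0601e-05 / 5.0726e-06 = 4.0613


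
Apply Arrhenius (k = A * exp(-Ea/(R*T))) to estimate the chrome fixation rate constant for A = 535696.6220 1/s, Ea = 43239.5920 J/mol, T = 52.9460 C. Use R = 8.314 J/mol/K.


T_K = T_C + 273.15 = 52.9460 + 273.15 = 326.0960 K
exponent = -Ea / (R * T_K) = -43239.5920 / (8.314 * 326.0960) = -15.9487
k = A * exp(exponent) = 535696.6220 * exp(-15.9487) = 0.0634561 1/s


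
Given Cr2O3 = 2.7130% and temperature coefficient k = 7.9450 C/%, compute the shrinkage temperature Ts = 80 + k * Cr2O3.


Formula: Ts = 80 + k * Cr2O3
Substituting: Ts = 80 + 7.9450 * 2.7130
Result: 101.5548 C


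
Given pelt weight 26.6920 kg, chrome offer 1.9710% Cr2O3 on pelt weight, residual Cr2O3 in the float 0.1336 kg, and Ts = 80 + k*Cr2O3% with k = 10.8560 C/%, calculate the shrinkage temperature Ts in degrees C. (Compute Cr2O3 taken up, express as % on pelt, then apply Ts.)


Offered = pelt * offer_pct / 100 = 26.6920 * 1.9710 / 100 = 0.5261 kg
Uptake = offered - residual = 0.5261 - 0.1336 = 0.3925 kg
Cr2O3% on pelt = uptake / pelt * 100 = 0.3925 / 26.6920 * 100 = 1.4705 %
Ts = 80 + k * Cr2O3% = 80 + 10.8560 * 1.4705 = 95.9635 C


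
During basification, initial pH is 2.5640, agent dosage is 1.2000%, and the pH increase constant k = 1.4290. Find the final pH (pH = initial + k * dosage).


Formula: pH_final = pH_initial + k * base_pct
Substituting: pH_final = 2.5640 + 1.4290 * 1.2000
Result: 4.2788


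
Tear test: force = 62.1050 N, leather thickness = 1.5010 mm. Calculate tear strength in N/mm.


Formula: Tear strength = force / thickness
Substituting: Tear strength = 62.1050 / 1.5010
Result: 41.3757 N/mm


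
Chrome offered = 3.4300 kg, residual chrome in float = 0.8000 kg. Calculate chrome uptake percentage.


Formula: Uptake = (offered - residual) / offered * 100
Substituting: Uptake = (3.4300 - 0.8000) / 3.4300 * 100
Result: 76.6764 %


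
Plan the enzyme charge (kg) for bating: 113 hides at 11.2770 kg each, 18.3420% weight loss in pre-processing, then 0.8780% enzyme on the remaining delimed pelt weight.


Total_raw = N * avg_wt = 113 * 11.2770 = 1274.3010 kg
Substrate = Total_raw * (1 - loss/100) = 1274.3010 * (1 - 18.3420/100) = 1040.5687 kg
Enzyme = Substrate * pct / 100 = 1040.5687 * 0.8780 / 100 = 9.1362 kg


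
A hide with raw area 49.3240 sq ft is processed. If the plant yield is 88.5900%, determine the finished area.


Formula: finished = raw * yield / 100
Substituting: finished = 49.3240 * 88.5900 / 100
Result: 43.6961 sq ft


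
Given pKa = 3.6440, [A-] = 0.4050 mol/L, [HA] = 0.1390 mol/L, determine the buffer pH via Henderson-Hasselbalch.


ratio = [A-] / [HA] = 0.4050 / 0.1390 = 2.9137
log10(ratio) = 0.4644
pH = pKa + log10(ratio) = 3.6440 + 0.4644 = 4.1084


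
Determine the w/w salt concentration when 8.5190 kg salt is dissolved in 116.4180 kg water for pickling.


Formula: Conc = salt / (water + salt) * 100
Substituting: Conc = 8.5190 / (116.4180 + 8.5190) * 100
Result: 6.8186 %


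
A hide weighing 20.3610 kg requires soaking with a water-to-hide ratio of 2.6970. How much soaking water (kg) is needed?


Formula: Water = hide_weight * ratio
Substituting: Water = 20.3610 * 2.6970
Result: 54.9136 kg


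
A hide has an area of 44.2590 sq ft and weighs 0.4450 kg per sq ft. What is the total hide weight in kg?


Formula: Weight = area * weight_per_sqft
Substituting: Weight = 44.2590 * 0.4450
Result: 19.6953 kg


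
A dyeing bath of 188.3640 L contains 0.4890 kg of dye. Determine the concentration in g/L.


Formula: Conc = dye_mass(kg) / volume(L) * 1000
Substituting: Conc = 0.4890 / 188.3640 * 1000
Result: 2.5960 g/L


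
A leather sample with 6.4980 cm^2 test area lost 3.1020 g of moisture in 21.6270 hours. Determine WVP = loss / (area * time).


Formula: WVP = loss / (area * time)
Substituting: WVP = 3.1020 / (6.4980 * 21.6270)
Result: 0.0220732 g/(cm^2*hr)


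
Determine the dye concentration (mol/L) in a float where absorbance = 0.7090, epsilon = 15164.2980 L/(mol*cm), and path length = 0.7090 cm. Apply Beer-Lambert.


Formula: c = A / (epsilon * l)
Substituting: c = 0.7090 / (15164.2980 * 0.7090)
Result: 6.5944e-05 mol/L


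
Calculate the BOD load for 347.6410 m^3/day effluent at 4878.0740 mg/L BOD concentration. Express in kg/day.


Formula: BOD_load = volume * conc / 1000
Substituting: BOD_load = 347.6410 * 4878.0740 / 1000
Result: 1695.8185 kg/day


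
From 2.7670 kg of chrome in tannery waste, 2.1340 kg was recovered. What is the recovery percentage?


Formula: Recovery = recovered / input * 100
Substituting: Recovery = 2.1340 / 2.7670 * 100
Result: 77.1232 %


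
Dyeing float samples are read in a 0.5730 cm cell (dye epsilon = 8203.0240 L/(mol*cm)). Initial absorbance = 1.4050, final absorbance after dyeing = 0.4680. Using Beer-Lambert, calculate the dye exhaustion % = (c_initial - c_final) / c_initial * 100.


c_initial = A_i / (epsilon * l) = 1.4050 / (8203.0240 * 0.5730) = 2.9892e-04 mol/L
c_final = A_f / (epsilon * l) = 0.4680 / (8203.0240 * 0.5730) = 9.9567e-05 mol/L
Exhaustion = (c_initial - c_final) / c_initial * 100 = (2.9892e-04 - 9.9567e-05) / 2.9892e-04 * 100 = 66.6904 %


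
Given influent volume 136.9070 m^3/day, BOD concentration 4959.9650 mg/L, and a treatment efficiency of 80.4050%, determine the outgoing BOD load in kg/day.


Load_in = volume * conc / 1000 = 136.9070 * 4959.9650 / 1000 = 679.0539 kg/day
Removed = Load_in * eff / 100 = 679.0539 * 80.4050 / 100 = 545.9933 kg/day
Load_out = Load_in - Removed = 679.0539 - 545.9933 = 133.0606 kg/day


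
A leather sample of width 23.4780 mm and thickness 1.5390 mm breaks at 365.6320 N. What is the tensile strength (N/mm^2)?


Formula: TS = force / (width * thickness)
Substituting: TS = 365.6320 / (23.4780 * 1.5390)
Result: 10.1192 N/mm^2


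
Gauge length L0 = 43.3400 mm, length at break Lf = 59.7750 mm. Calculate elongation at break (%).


Formula: Elongation = (Lf - L0) / L0 * 100
Substituting: Elongation = (59.7750 - 43.3400) / 43.3400 * 100
Result: 37.9211 %


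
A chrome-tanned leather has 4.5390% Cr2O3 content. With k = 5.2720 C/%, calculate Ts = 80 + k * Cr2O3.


Formula: Ts = 80 + k * Cr2O3
Substituting: Ts = 80 + 5.2720 * 4.5390
Result: 103.9296 C


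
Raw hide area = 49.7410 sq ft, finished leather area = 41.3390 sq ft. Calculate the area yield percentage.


Formula: Yield = finished / raw * 100
Substituting: Yield = 41.3390 / 49.7410 * 100
Result: 83.1085 %


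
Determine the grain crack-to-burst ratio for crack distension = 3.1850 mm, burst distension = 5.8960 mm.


Formula: Ratio = crack / burst
Substituting: Ratio = 3.1850 / 5.8960
Result: 0.5402


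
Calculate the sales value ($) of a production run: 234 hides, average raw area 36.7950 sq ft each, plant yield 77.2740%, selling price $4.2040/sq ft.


Raw_total = N * avg_area = 234 * 36.7950 = 8610.0300 sq ft
Finished = Raw_total * yield / 100 = 8610.0300 * 77.2740 / 100 = 6653.3146 sq ft
Value = Finished * price = 6653.3146 * 4.2040 = 27970.5345 $


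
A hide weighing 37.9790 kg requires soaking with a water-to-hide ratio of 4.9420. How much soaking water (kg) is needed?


Formula: Water = hide_weight * ratio
Substituting: Water = 37.9790 * 4.9420
Result: 187.6922 kg


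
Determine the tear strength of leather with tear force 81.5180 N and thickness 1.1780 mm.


Formula: Tear strength = force / thickness
Substituting: Tear strength = 81.5180 / 1.1780
Result: 69.2003 N/mm


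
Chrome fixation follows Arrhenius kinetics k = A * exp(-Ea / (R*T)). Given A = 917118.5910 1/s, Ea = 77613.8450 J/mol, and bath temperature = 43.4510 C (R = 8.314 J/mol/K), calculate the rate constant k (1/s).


T_K = T_C + 273.15 = 43.4510 + 273.15 = 316.6010 K
exponent = -Ea / (R * T_K) = -77613.8450 / (8.314 * 316.6010) = -29.4861
k = A * exp(exponent) = 917118.5910 * exp(-29.4861) = 1.4348e-07 1/s


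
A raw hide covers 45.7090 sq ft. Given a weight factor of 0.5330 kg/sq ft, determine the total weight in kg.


Formula: Weight = area * weight_per_sqft
Substituting: Weight = 45.7090 * 0.5330
Result: 24.3629 kg


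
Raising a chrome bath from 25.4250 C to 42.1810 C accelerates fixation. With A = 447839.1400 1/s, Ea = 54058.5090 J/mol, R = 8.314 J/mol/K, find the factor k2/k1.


T1 = 25.4250 + 273.15 = 298.5750 K; T2 = 42.1810 + 273.15 = 315.3310 K
k1 = A * exp(-Ea/(R*T1)) = 447839.1400 * exp(-54058.5090/(8.314*298.5750)) = 1.5611e-04 1/s
k2 = A * exp(-Ea/(R*T2)) = 447839.1400 * exp(-54058.5090/(8.314*315.3310)) = 4.9659e-04 1/s
k2/k1 = 4.9659e-04 / 1.5611e-04 = 3.1810


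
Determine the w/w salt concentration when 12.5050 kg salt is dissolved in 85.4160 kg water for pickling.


Formula: Conc = salt / (water + salt) * 100
Substituting: Conc = 12.5050 / (85.4160 + 12.5050) * 100
Result: 12.7705 %


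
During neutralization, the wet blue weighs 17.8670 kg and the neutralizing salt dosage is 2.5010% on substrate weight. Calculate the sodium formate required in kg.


Formula: Neutralizer = substrate * pct / 100
Substituting: Neutralizer = 17.8670 * 2.5010 / 100
Result: 0.4469 kg


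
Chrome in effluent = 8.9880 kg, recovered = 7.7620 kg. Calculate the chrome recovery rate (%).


Formula: Recovery = recovered / input * 100
Substituting: Recovery = 7.7620 / 8.9880 * 100
Result: 86.3596 %


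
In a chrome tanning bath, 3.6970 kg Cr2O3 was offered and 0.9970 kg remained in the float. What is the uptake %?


Formula: Uptake = (offered - residual) / offered * 100
Substituting: Uptake = (3.6970 - 0.9970) / 3.6970 * 100
Result: 73.0322 %


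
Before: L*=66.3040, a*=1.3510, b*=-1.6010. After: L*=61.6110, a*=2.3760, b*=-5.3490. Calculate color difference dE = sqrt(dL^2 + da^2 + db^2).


dL = -4.6930, da = 1.0250, db = -3.7480
dE = sqrt((-4.6930)^2 + 1.0250^2 + (-3.7480)^2) = 6.0928


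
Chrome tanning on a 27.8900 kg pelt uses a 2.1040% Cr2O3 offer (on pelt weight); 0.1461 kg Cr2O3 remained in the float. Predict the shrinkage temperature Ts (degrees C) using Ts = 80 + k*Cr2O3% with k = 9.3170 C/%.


Offered = pelt * offer_pct / 100 = 27.8900 * 2.1040 / 100 = 0.5868 kg
Uptake = offered - residual = 0.5868 - 0.1461 = 0.4407 kg
Cr2O3% on pelt = uptake / pelt * 100 = 0.4407 / 27.8900 * 100 = 1.5802 %
Ts = 80 + k * Cr2O3% = 80 + 9.3170 * 1.5802 = 94.7223 C


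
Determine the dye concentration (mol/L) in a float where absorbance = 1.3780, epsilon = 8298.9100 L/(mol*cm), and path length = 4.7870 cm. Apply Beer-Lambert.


Formula: c = A / (epsilon * l)
Substituting: c = 1.3780 / (8298.9100 * 4.7870)
Result: 3.4687e-05 mol/L


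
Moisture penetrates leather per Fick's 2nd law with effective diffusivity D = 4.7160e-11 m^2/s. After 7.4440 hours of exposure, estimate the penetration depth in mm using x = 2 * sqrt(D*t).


t = 7.4440 hr * 3600 = 26798.4000 s
D * t = 4.7160e-11 * 26798.4000 = 1.2638e-06
x = 2 * sqrt(D*t) = 2 * sqrt(1.2638e-06) = 0.00224839 m = 2.2484 mm


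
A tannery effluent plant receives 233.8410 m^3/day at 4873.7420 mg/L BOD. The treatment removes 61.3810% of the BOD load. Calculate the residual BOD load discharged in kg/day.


Load_in = volume * conc / 1000 = 233.8410 * 4873.7420 / 1000 = 1139.6807 kg/day
Removed = Load_in * eff / 100 = 1139.6807 * 61.3810 / 100 = 699.5474 kg/day
Load_out = Load_in - Removed = 1139.6807 - 699.5474 = 440.1333 kg/day


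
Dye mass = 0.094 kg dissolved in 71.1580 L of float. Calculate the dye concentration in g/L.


Formula: Conc = dye_mass(kg) / volume(L) * 1000
Substituting: Conc = 0.094 / 71.1580 * 1000
Result: 1.3210 g/L


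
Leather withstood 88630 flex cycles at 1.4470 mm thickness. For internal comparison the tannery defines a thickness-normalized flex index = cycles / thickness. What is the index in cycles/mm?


Formula: Index = cycles / thickness
Substituting: Index = 88630 / 1.4470
Result: 61250.8639 cycles/mm


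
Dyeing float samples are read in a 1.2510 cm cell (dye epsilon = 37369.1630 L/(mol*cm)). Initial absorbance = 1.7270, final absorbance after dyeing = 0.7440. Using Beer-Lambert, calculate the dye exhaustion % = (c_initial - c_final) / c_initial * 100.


c_initial = A_i / (epsilon * l) = 1.7270 / (37369.1630 * 1.2510) = 3.6942e-05 mol/L
c_final = A_f / (epsilon * l) = 0.7440 / (37369.1630 * 1.2510) = 1.5915e-05 mol/L
Exhaustion = (c_initial - c_final) / c_initial * 100 = (3.6942e-05 - 1.5915e-05) / 3.6942e-05 * 100 = 56.9195 %


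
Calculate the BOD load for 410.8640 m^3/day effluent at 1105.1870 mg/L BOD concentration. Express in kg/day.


Formula: BOD_load = volume * conc / 1000
Substituting: BOD_load = 410.8640 * 1105.1870 / 1000
Result: 454.0816 kg/day


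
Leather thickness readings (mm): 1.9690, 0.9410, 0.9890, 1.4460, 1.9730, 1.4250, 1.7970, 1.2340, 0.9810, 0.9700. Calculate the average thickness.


Formula: Average = sum / n
Substituting: Average = 13.7250 / 10
Result: 1.3725 mm


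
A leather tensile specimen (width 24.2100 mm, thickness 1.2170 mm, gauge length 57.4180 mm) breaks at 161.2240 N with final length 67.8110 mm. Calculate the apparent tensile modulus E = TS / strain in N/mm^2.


TS = F / (w * t) = 161.2240 / (24.2100 * 1.2170) = 5.4720 N/mm^2
strain = (Lf - L0) / L0 = (67.8110 - 57.4180) / 57.4180 = 0.1810
E = TS / strain = 5.4720 / 0.1810 = 30.2309 N/mm^2


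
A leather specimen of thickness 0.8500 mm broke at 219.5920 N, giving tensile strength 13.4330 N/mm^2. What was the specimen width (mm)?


Formula: w = F / (TS * t)
Substituting: w = 219.5920 / (13.4330 * 0.8500)
Result: 19.2320 mm


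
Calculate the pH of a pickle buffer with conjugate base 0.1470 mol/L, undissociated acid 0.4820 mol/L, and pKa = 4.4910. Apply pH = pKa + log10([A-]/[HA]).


ratio = [A-] / [HA] = 0.1470 / 0.4820 = 0.3050
log10(ratio) = -0.5157
pH = pKa + log10(ratio) = 4.4910 - 0.5157 = 3.9753


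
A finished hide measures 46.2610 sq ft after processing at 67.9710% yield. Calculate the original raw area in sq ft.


Formula: raw = finished * 100 / yield
Substituting: raw = 46.2610 * 100 / 67.9710
Result: 68.0599 sq ft


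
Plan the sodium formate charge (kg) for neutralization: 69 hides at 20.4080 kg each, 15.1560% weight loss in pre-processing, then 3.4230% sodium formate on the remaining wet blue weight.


Total_raw = N * avg_wt = 69 * 20.4080 = 1408.1520 kg
Substrate = Total_raw * (1 - loss/100) = 1408.1520 * (1 - 15.1560/100) = 1194.7325 kg
Neutralizer = Substrate * pct / 100 = 1194.7325 * 3.4230 / 100 = 40.8957 kg


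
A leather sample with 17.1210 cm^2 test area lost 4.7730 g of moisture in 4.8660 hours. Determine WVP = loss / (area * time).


Formula: WVP = loss / (area * time)
Substituting: WVP = 4.7730 / (17.1210 * 4.8660)
Result: 0.0572915 g/(cm^2*hr)


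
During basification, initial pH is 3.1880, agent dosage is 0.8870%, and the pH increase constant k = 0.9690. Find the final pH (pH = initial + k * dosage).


Formula: pH_final = pH_initial + k * base_pct
Substituting: pH_final = 3.1880 + 0.9690 * 0.8870
Result: 4.0475


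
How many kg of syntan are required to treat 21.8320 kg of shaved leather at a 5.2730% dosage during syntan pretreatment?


Formula: Syntan = substrate * pct / 100
Substituting: Syntan = 21.8320 * 5.2730 / 100
Result: 1.1512 kg


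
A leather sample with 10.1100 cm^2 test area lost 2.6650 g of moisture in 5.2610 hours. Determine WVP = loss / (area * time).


Formula: WVP = loss / (area * time)
Substituting: WVP = 2.6650 / (10.1100 * 5.2610)
Result: 0.0501046 g/(cm^2*hr)


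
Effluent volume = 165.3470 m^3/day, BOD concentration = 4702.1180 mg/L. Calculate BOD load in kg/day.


Formula: BOD_load = volume * conc / 1000
Substituting: BOD_load = 165.3470 * 4702.1180 / 1000
Result: 777.4811 kg/day


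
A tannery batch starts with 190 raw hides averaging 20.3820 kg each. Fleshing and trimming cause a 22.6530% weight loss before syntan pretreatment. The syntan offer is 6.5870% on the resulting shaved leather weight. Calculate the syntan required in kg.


Total_raw = N * avg_wt = 190 * 20.3820 = 3872.5800 kg
Substrate = Total_raw * (1 - loss/100) = 3872.5800 * (1 - 22.6530/100) = 2995.3245 kg
Syntan = Substrate * pct / 100 = 2995.3245 * 6.5870 / 100 = 197.3020 kg


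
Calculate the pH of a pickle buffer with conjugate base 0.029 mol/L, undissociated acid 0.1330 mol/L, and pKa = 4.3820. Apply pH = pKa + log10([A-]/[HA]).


ratio = [A-] / [HA] = 0.029 / 0.1330 = 0.2180
log10(ratio) = -0.6615
pH = pKa + log10(ratio) = 4.3820 - 0.6615 = 3.7205


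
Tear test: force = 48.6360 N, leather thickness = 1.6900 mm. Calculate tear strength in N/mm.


Formula: Tear strength = force / thickness
Substituting: Tear strength = 48.6360 / 1.6900
Result: 28.7787 N/mm


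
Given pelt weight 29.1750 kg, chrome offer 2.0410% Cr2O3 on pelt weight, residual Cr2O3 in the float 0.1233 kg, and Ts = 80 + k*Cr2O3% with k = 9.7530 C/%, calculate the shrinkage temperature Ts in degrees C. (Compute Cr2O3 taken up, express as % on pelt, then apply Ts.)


Offered = pelt * offer_pct / 100 = 29.1750 * 2.0410 / 100 = 0.5955 kg
Uptake = offered - residual = 0.5955 - 0.1233 = 0.4722 kg
Cr2O3% on pelt = uptake / pelt * 100 = 0.4722 / 29.1750 * 100 = 1.6184 %
Ts = 80 + k * Cr2O3% = 80 + 9.7530 * 1.6184 = 95.7840 C


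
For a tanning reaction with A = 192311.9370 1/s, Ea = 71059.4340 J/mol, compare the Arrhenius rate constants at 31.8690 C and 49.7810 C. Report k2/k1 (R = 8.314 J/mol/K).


T1 = 31.8690 + 273.15 = 305.0190 K; T2 = 49.7810 + 273.15 = 322.9310 K
k1 = A * exp(-Ea/(R*T1)) = 192311.9370 * exp(-71059.4340/(8.314*305.0190)) = 1.3020e-07 1/s
k2 = A * exp(-Ea/(R*T2)) = 192311.9370 * exp(-71059.4340/(8.314*322.9310)) = 6.1604e-07 1/s
k2/k1 = 6.1604e-07 / 1.3020e-07 = 4.7315


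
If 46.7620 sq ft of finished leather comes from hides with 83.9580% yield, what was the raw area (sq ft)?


Formula: raw = finished * 100 / yield
Substituting: raw = 46.7620 * 100 / 83.9580
Result: 55.6969 sq ft


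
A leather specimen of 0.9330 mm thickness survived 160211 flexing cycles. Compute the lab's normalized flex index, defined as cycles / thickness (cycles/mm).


Formula: Index = cycles / thickness
Substituting: Index = 160211 / 0.9330
Result: 171715.9700 cycles/mm


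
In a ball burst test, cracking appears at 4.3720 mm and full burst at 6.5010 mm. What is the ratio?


Formula: Ratio = crack / burst
Substituting: Ratio = 4.3720 / 6.5010
Result: 0.6725


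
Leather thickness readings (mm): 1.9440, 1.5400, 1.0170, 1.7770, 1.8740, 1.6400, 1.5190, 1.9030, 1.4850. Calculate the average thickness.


Formula: Average = sum / n
Substituting: Average = 14.6990 / 9
Result: 1.6332 mm


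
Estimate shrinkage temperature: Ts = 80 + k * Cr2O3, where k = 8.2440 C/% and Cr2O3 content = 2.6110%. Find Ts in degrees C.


Formula: Ts = 80 + k * Cr2O3
Substituting: Ts = 80 + 8.2440 * 2.6110
Result: 101.5251 C


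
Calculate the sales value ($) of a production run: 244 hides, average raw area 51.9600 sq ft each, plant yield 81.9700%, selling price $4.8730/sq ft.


Raw_total = N * avg_area = 244 * 51.9600 = 12678.2400 sq ft
Finished = Raw_total * yield / 100 = 12678.2400 * 81.9700 / 100 = 10392.3533 sq ft
Value = Finished * price = 10392.3533 * 4.8730 = 50641.9378 $


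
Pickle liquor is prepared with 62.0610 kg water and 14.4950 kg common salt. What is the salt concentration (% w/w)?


Formula: Conc = salt / (water + salt) * 100
Substituting: Conc = 14.4950 / (62.0610 + 14.4950) * 100
Result: 18.9339 %


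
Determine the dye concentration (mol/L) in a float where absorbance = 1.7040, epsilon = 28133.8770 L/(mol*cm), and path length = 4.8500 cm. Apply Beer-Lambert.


Formula: c = A / (epsilon * l)
Substituting: c = 1.7040 / (28133.8770 * 4.8500)
Result: 1.2488e-05 mol/L


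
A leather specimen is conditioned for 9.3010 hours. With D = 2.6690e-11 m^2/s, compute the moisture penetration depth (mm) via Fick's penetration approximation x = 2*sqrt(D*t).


t = 9.3010 hr * 3600 = 33483.6000 s
D * t = 2.6690e-11 * 33483.6000 = 8.9368e-07
x = 2 * sqrt(D*t) = 2 * sqrt(8.9368e-07) = 0.00189069 m = 1.8907 mm


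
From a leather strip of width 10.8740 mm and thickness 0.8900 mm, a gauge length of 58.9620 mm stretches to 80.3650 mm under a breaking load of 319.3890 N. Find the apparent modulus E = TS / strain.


TS = F / (w * t) = 319.3890 / (10.8740 * 0.8900) = 33.0020 N/mm^2
strain = (Lf - L0) / L0 = (80.3650 - 58.9620) / 58.9620 = 0.3630
E = TS / strain = 33.0020 / 0.3630 = 90.9156 N/mm^2


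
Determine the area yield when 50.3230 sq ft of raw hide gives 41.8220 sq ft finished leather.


Formula: Yield = finished / raw * 100
Substituting: Yield = 41.8220 / 50.3230 * 100
Result: 83.1071 %


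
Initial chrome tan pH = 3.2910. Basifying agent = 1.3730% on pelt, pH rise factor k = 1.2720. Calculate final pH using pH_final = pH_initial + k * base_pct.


Formula: pH_final = pH_initial + k * base_pct
Substituting: pH_final = 3.2910 + 1.2720 * 1.3730
Result: 5.0375


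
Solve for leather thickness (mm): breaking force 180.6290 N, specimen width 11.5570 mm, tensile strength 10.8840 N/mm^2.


Formula: t = F / (TS * w)
Substituting: t = 180.6290 / (10.8840 * 11.5570)
Result: 1.4360 mm


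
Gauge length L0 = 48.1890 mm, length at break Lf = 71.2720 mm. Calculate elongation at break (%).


Formula: Elongation = (Lf - L0) / L0 * 100
Substituting: Elongation = (71.2720 - 48.1890) / 48.1890 * 100
Result: 47.9010 %


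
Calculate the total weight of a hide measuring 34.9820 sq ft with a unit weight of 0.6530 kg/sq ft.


Formula: Weight = area * weight_per_sqft
Substituting: Weight = 34.9820 * 0.6530
Result: 22.8432 kg


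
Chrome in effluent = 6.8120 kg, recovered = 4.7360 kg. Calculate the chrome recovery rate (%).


Formula: Recovery = recovered / input * 100
Substituting: Recovery = 4.7360 / 6.8120 * 100
Result: 69.5244 %


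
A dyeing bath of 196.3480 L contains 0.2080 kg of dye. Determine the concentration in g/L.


Formula: Conc = dye_mass(kg) / volume(L) * 1000
Substituting: Conc = 0.2080 / 196.3480 * 1000
Result: 1.0593 g/L


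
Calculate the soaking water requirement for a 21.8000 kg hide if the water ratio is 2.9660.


Formula: Water = hide_weight * ratio
Substituting: Water = 21.8000 * 2.9660
Result: 64.6588 kg


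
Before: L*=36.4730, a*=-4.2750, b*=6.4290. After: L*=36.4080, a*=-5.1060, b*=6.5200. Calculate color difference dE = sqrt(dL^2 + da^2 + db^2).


dL = -0.065, da = -0.8310, db = 0.091
dE = sqrt((-0.065)^2 + (-0.8310)^2 + 0.091^2) = 0.8385


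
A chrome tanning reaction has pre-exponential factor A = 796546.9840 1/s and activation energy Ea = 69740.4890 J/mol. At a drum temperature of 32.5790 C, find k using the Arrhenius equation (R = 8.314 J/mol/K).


T_K = T_C + 273.15 = 32.5790 + 273.15 = 305.7290 K
exponent = -Ea / (R * T_K) = -69740.4890 / (8.314 * 305.7290) = -27.4371
k = A * exp(exponent) = 796546.9840 * exp(-27.4371) = 9.6700e-07 1/s


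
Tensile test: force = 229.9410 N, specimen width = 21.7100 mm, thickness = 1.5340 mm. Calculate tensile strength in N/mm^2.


Formula: TS = force / (width * thickness)
Substituting: TS = 229.9410 / (21.7100 * 1.5340)
Result: 6.9045 N/mm^2


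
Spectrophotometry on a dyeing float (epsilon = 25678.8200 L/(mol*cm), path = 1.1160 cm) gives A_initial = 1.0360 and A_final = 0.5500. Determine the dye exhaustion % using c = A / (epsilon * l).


c_initial = A_i / (epsilon * l) = 1.0360 / (25678.8200 * 1.1160) = 3.6151e-05 mol/L
c_final = A_f / (epsilon * l) = 0.5500 / (25678.8200 * 1.1160) = 1.9192e-05 mol/L
Exhaustion = (c_initial - c_final) / c_initial * 100 = (3.6151e-05 - 1.9192e-05) / 3.6151e-05 * 100 = 46.9112 %


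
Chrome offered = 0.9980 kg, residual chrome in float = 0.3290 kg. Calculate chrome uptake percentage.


Formula: Uptake = (offered - residual) / offered * 100
Substituting: Uptake = (0.9980 - 0.3290) / 0.9980 * 100
Result: 67.0341 %


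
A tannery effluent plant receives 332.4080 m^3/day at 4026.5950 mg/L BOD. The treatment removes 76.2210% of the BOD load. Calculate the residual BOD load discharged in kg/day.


Load_in = volume * conc / 1000 = 332.4080 * 4026.5950 / 1000 = 1338.4724 kg/day
Removed = Load_in * eff / 100 = 1338.4724 * 76.2210 / 100 = 1020.1970 kg/day
Load_out = Load_in - Removed = 1338.4724 - 1020.1970 = 318.2753 kg/day


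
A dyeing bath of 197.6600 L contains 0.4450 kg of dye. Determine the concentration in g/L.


Formula: Conc = dye_mass(kg) / volume(L) * 1000
Substituting: Conc = 0.4450 / 197.6600 * 1000
Result: 2.2513 g/L


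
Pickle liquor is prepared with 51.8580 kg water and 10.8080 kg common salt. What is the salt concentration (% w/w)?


Formula: Conc = salt / (water + salt) * 100
Substituting: Conc = 10.8080 / (51.8580 + 10.8080) * 100
Result: 17.2470 %


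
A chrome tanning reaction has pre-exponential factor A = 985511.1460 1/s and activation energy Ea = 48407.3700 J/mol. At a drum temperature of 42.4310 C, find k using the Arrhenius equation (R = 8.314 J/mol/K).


T_K = T_C + 273.15 = 42.4310 + 273.15 = 315.5810 K
exponent = -Ea / (R * T_K) = -48407.3700 / (8.314 * 315.5810) = -18.4498
k = A * exp(exponent) = 985511.1460 * exp(-18.4498) = 0.0095727 1/s


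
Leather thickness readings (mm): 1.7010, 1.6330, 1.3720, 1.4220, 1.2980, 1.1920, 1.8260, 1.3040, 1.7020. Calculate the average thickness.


Formula: Average = sum / n
Substituting: Average = 13.4500 / 9
Result: 1.4944 mm


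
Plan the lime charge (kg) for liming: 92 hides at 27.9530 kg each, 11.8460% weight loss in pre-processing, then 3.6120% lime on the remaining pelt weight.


Total_raw = N * avg_wt = 92 * 27.9530 = 2571.6760 kg
Substrate = Total_raw * (1 - loss/100) = 2571.6760 * (1 - 11.8460/100) = 2267.0353 kg
Lime = Substrate * pct / 100 = 2267.0353 * 3.6120 / 100 = 81.8853 kg


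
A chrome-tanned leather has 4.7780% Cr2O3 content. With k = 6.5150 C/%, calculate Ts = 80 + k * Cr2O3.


Formula: Ts = 80 + k * Cr2O3
Substituting: Ts = 80 + 6.5150 * 4.7780
Result: 111.1287 C


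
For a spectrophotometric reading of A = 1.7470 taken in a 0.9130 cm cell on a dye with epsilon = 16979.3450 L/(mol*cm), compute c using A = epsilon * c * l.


Formula: c = A / (epsilon * l)
Substituting: c = 1.7470 / (16979.3450 * 0.9130)
Result: 1.1269e-04 mol/L


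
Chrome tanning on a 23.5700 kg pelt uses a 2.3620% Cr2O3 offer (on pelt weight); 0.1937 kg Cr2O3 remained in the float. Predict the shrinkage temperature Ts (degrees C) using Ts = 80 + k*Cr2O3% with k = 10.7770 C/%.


Offered = pelt * offer_pct / 100 = 23.5700 * 2.3620 / 100 = 0.5567 kg
Uptake = offered - residual = 0.5567 - 0.1937 = 0.3630 kg
Cr2O3% on pelt = uptake / pelt * 100 = 0.3630 / 23.5700 * 100 = 1.5402 %
Ts = 80 + k * Cr2O3% = 80 + 10.7770 * 1.5402 = 96.5987 C


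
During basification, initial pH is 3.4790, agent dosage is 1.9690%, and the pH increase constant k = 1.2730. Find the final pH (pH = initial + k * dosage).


Formula: pH_final = pH_initial + k * base_pct
Substituting: pH_final = 3.4790 + 1.2730 * 1.9690
Result: 5.9855


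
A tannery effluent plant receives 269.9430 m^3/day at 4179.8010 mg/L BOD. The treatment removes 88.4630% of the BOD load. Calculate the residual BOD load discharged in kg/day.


Load_in = volume * conc / 1000 = 269.9430 * 4179.8010 / 1000 = 1128.3080 kg/day
Removed = Load_in * eff / 100 = 1128.3080 * 88.4630 / 100 = 998.1351 kg/day
Load_out = Load_in - Removed = 1128.3080 - 998.1351 = 130.1729 kg/day


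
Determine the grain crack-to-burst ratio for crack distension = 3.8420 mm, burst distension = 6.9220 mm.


Formula: Ratio = crack / burst
Substituting: Ratio = 3.8420 / 6.9220
Result: 0.5550


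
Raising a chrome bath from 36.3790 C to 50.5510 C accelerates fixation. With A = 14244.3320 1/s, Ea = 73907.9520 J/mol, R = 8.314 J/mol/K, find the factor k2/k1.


T1 = 36.3790 + 273.15 = 309.5290 K; T2 = 50.5510 + 273.15 = 323.7010 K
k1 = A * exp(-Ea/(R*T1)) = 14244.3320 * exp(-73907.9520/(8.314*309.5290)) = 4.7955e-09 1/s
k2 = A * exp(-Ea/(R*T2)) = 14244.3320 * exp(-73907.9520/(8.314*323.7010)) = 1.6862e-08 1/s
k2/k1 = 1.6862e-08 / 4.7955e-09 = 3.5162


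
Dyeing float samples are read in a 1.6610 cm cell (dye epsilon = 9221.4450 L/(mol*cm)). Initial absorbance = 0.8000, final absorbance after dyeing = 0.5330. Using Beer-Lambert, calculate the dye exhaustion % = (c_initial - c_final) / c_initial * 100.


c_initial = A_i / (epsilon * l) = 0.8000 / (9221.4450 * 1.6610) = 5.2230e-05 mol/L
c_final = A_f / (epsilon * l) = 0.5330 / (9221.4450 * 1.6610) = 3.4798e-05 mol/L
Exhaustion = (c_initial - c_final) / c_initial * 100 = (5.2230e-05 - 3.4798e-05) / 5.2230e-05 * 100 = 33.3750 %


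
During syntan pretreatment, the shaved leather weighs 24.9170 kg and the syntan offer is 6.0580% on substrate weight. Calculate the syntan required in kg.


Formula: Syntan = substrate * pct / 100
Substituting: Syntan = 24.9170 * 6.0580 / 100
Result: 1.5095 kg


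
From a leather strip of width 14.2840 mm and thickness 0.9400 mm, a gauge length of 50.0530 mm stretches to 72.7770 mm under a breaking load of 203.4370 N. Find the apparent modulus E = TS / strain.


TS = F / (w * t) = 203.4370 / (14.2840 * 0.9400) = 15.1514 N/mm^2
strain = (Lf - L0) / L0 = (72.7770 - 50.0530) / 50.0530 = 0.4540
E = TS / strain = 15.1514 / 0.4540 = 33.3732 N/mm^2


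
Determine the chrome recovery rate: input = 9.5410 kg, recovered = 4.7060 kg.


Formula: Recovery = recovered / input * 100
Substituting: Recovery = 4.7060 / 9.5410 * 100
Result: 49.3240 %


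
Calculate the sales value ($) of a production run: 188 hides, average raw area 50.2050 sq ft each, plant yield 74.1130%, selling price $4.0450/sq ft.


Raw_total = N * avg_area = 188 * 50.2050 = 9438.5400 sq ft
Finished = Raw_total * yield / 100 = 9438.5400 * 74.1130 / 100 = 6995.1852 sq ft
Value = Finished * price = 6995.1852 * 4.0450 = 28295.5239 $


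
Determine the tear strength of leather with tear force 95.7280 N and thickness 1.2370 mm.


Formula: Tear strength = force / thickness
Substituting: Tear strength = 95.7280 / 1.2370
Result: 77.3872 N/mm


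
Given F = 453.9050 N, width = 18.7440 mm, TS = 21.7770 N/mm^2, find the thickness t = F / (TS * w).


Formula: t = F / (TS * w)
Substituting: t = 453.9050 / (21.7770 * 18.7440)
Result: 1.1120 mm


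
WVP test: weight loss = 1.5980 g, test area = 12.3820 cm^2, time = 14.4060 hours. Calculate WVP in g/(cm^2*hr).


Formula: WVP = loss / (area * time)
Substituting: WVP = 1.5980 / (12.3820 * 14.4060)
Result: 0.00895865 g/(cm^2*hr)


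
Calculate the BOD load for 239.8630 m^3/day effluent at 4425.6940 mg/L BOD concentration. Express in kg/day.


Formula: BOD_load = volume * conc / 1000
Substituting: BOD_load = 239.8630 * 4425.6940 / 1000
Result: 1061.5602 kg/day


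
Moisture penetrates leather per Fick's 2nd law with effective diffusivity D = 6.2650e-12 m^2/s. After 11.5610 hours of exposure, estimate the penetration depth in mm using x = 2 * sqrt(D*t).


t = 11.5610 hr * 3600 = 41619.6000 s
D * t = 6.2650e-12 * 41619.6000 = 2.6075e-07
x = 2 * sqrt(D*t) = 2 * sqrt(2.6075e-07) = 0.00102127 m = 1.0213 mm


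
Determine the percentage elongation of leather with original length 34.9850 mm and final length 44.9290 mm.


Formula: Elongation = (Lf - L0) / L0 * 100
Substituting: Elongation = (44.9290 - 34.9850) / 34.9850 * 100
Result: 28.4236 %


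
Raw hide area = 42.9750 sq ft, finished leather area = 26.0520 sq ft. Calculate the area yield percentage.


Formula: Yield = finished / raw * 100
Substituting: Yield = 26.0520 / 42.9750 * 100
Result: 60.6213 %
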